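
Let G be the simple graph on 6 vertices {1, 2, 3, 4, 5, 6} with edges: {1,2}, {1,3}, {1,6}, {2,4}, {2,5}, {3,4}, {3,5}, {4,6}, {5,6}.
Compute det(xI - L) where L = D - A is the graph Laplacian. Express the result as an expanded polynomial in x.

x^6 - 18x^5 + 126x^4 - 432x^3 + 729x^2 - 486x

Each diagonal entry of L is the vertex degree and each off-diagonal entry is -1 where an edge is present, 0 otherwise; in the order [1, 2, 3, 4, 5, 6] the diagonal is [3, 3, 3, 3, 3, 3]. L has integer entries, so p(x) = det(xI - L) has integer coefficients. Expanding the determinant yields x^6 - 18x^5 + 126x^4 - 432x^3 + 729x^2 - 486x. The constant term is 0 because L is singular (the all-ones vector lies in its kernel). The eigenvalues sum to 18, which equals trace(L) = 2|E|. The largest eigenvalue, 6, is at most the vertex count 6.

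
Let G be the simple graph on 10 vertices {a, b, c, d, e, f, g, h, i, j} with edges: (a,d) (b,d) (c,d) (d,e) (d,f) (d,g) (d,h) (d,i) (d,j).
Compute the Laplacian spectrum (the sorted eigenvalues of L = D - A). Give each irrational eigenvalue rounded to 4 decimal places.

With the vertex order [a, b, c, d, e, f, g, h, i, j], the degrees are [1, 1, 1, 9, 1, 1, 1, 1, 1, 1], giving D = diag(1, 1, 1, 9, 1, 1, 1, 1, 1, 1) and L = D - A. Diagonalising L (or applying a numerical eigensolver to the 10x10 matrix) gives the spectrum above. The single zero eigenvalue shows the graph is connected. The largest eigenvalue, 10, is at most the vertex count 10. By the matrix-tree theorem the graph has (1/10) * product of the nonzero eigenvalues = 1 spanning tree.

[0, 1, 1, 1, 1, 1, 1, 1, 1, 10]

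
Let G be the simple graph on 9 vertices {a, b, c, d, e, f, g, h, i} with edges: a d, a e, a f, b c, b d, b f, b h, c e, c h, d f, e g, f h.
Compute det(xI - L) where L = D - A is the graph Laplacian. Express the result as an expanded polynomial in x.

x^9 - 24x^8 + 237x^7 - 1238x^6 + 3653x^5 - 5990x^4 + 4921x^3 - 1480x^2

Reading degrees in the order [a, b, c, d, e, f, g, h, i] gives [3, 4, 3, 3, 3, 4, 1, 3, 0]; set D = diag(3, 4, 3, 3, 3, 4, 1, 3, 0) and form L = D - A. Computing det(xI - L) by cofactor expansion (or equivalently via sum-over-permutations) gives x^9 - 24x^8 + 237x^7 - 1238x^6 + 3653x^5 - 5990x^4 + 4921x^3 - 1480x^2. Since p(0) = det(-L) = 0, x divides p(x). The eigenvalues sum to 24, which equals trace(L) = 2|E|. The largest eigenvalue, 5.4812, is at most the vertex count 9.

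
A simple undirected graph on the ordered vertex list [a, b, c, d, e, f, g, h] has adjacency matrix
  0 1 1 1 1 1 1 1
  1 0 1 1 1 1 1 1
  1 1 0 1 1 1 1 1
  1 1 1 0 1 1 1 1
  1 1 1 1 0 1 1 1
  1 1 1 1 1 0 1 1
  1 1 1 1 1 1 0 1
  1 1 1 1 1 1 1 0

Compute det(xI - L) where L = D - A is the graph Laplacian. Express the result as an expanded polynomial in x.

x^8 - 56x^7 + 1344x^6 - 17920x^5 + 143360x^4 - 688128x^3 + 1835008x^2 - 2097152x

Each diagonal entry of L is the vertex degree and each off-diagonal entry is -1 where an edge is present, 0 otherwise; in the order [a, b, c, d, e, f, g, h] the diagonal is [7, 7, 7, 7, 7, 7, 7, 7]. L has integer entries, so p(x) = det(xI - L) has integer coefficients. Expanding the determinant yields x^8 - 56x^7 + 1344x^6 - 17920x^5 + 143360x^4 - 688128x^3 + 1835008x^2 - 2097152x. The coefficient of x^7 equals -trace(L) = -56, matching the sum of degrees. By the matrix-tree theorem the graph has (1/8) * product of the nonzero eigenvalues = 262144 spanning trees. There is one zero in the spectrum, matching the 1 component.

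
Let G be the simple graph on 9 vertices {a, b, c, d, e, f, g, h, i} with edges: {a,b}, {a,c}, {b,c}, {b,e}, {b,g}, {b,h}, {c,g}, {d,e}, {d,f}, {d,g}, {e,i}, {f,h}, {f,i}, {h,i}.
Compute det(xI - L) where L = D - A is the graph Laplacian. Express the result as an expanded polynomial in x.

x^9 - 28x^8 + 332x^7 - 2172x^6 + 8545x^5 - 20596x^4 + 29475x^3 - 22620x^2 + 6975x

Each diagonal entry of L is the vertex degree and each off-diagonal entry is -1 where an edge is present, 0 otherwise; in the order [a, b, c, d, e, f, g, h, i] the diagonal is [2, 5, 3, 3, 3, 3, 3, 3, 3]. L has integer entries, so p(x) = det(xI - L) has integer coefficients. Expanding the determinant yields x^9 - 28x^8 + 332x^7 - 2172x^6 + 8545x^5 - 20596x^4 + 29475x^3 - 22620x^2 + 6975x. The coefficient of x^8 equals -trace(L) = -28, matching the sum of degrees. The eigenvalues sum to 28, which equals trace(L) = 2|E|.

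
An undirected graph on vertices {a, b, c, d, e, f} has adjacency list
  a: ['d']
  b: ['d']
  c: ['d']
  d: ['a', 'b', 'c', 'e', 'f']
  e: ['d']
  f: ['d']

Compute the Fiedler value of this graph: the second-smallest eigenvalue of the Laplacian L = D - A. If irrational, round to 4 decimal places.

With the vertex order [a, b, c, d, e, f], the degrees are [1, 1, 1, 5, 1, 1], giving D = diag(1, 1, 1, 5, 1, 1) and L = D - A. Computing the eigenvalues of L and sorting gives [0, 1, 1, 1, 1, 6]. The Fiedler value lambda_2 = 1 is strictly positive, so the graph is connected. By the matrix-tree theorem the graph has (1/6) * product of the nonzero eigenvalues = 1 spanning tree. The largest eigenvalue, 6, is at most the vertex count 6.

1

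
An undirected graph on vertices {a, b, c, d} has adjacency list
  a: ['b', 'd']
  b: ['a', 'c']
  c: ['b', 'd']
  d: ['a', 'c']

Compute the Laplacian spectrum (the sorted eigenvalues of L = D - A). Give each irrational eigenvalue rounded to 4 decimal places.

[0, 2, 2, 4]

Each diagonal entry of L is the vertex degree and each off-diagonal entry is -1 where an edge is present, 0 otherwise; in the order [a, b, c, d] the diagonal is [2, 2, 2, 2]. The multiplicity of 0 as a Laplacian eigenvalue equals the number of connected components. By the matrix-tree theorem the graph has (1/4) * product of the nonzero eigenvalues = 4 spanning trees. The largest eigenvalue, 4, is at most the vertex count 4.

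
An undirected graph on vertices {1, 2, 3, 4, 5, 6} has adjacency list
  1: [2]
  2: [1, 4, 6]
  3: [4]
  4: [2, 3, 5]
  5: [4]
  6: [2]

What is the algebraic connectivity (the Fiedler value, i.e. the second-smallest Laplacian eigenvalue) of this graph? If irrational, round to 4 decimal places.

0.4384

With the vertex order [1, 2, 3, 4, 5, 6], the degrees are [1, 3, 1, 3, 1, 1], giving D = diag(1, 3, 1, 3, 1, 1) and L = D - A. The sorted Laplacian eigenvalues are [0, 0.4384, 1, 1, 3, 4.5616]; the algebraic connectivity is the second entry, 0.4384. By the matrix-tree theorem the graph has (1/6) * product of the nonzero eigenvalues = 1 spanning tree.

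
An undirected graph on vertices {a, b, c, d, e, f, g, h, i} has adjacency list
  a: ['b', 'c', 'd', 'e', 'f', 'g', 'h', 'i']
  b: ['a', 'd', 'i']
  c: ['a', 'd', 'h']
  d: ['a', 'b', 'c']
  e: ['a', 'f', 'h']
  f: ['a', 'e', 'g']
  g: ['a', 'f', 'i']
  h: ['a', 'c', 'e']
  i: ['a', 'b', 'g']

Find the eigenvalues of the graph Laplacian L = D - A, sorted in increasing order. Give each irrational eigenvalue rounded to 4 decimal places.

Reading degrees in the order [a, b, c, d, e, f, g, h, i] gives [8, 3, 3, 3, 3, 3, 3, 3, 3]; set D = diag(8, 3, 3, 3, 3, 3, 3, 3, 3) and form L = D - A. Since every row of L sums to 0, the all-ones vector is in the kernel and 0 is an eigenvalue. There is one zero in the spectrum, matching the 1 component.

[0, 1.5858, 1.5858, 3, 3, 4.4142, 4.4142, 5, 9]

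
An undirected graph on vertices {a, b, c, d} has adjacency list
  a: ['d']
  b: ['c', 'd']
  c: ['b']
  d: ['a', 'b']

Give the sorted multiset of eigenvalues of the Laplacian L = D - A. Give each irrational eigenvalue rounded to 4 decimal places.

[0, 0.5858, 2, 3.4142]

Reading degrees in the order [a, b, c, d] gives [1, 2, 1, 2]; set D = diag(1, 2, 1, 2) and form L = D - A. L is symmetric positive semidefinite, so every eigenvalue is real and nonnegative. There is one zero in the spectrum, matching the 1 component. The largest eigenvalue, 3.4142, is at most the vertex count 4.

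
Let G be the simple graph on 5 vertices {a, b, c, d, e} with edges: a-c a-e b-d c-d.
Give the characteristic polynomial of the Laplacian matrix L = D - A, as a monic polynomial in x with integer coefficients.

Each diagonal entry of L is the vertex degree and each off-diagonal entry is -1 where an edge is present, 0 otherwise; in the order [a, b, c, d, e] the diagonal is [2, 1, 2, 2, 1]. Computing det(xI - L) by cofactor expansion (or equivalently via sum-over-permutations) gives x^5 - 8x^4 + 21x^3 - 20x^2 + 5x. The constant term is 0 because L is singular (the all-ones vector lies in its kernel). The largest eigenvalue, 3.6180, is at most the vertex count 5. By the matrix-tree theorem the graph has (1/5) * product of the nonzero eigenvalues = 1 spanning tree.

x^5 - 8x^4 + 21x^3 - 20x^2 + 5x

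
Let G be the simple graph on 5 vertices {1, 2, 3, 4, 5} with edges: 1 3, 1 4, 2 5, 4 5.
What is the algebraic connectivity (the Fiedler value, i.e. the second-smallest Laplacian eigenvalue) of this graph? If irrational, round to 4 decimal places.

0.3820

Reading degrees in the order [1, 2, 3, 4, 5] gives [2, 1, 1, 2, 2]; set D = diag(2, 1, 1, 2, 2) and form L = D - A. The sorted Laplacian eigenvalues are [0, 0.3820, 1.3820, 2.6180, 3.6180]; the algebraic connectivity is the second entry, 0.3820. By the matrix-tree theorem the graph has (1/5) * product of the nonzero eigenvalues = 1 spanning tree.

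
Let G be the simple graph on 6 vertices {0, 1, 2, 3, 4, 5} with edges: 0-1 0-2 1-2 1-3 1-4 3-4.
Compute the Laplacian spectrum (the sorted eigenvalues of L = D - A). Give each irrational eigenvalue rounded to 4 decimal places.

With the vertex order [0, 1, 2, 3, 4, 5], the degrees are [2, 4, 2, 2, 2, 0], giving D = diag(2, 4, 2, 2, 2, 0) and L = D - A. L is symmetric positive semidefinite, so every eigenvalue is real and nonnegative. The 2 zero eigenvalues correspond to the 2 connected components. The largest eigenvalue, 5, is at most the vertex count 6.

[0, 0, 1, 3, 3, 5]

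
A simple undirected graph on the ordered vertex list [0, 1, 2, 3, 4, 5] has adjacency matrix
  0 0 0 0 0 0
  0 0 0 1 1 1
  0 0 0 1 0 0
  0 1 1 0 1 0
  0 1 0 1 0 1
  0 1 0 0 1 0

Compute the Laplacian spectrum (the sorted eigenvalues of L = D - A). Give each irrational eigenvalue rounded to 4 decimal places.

[0, 0, 0.8299, 2.6889, 4, 4.4812]

Each diagonal entry of L is the vertex degree and each off-diagonal entry is -1 where an edge is present, 0 otherwise; in the order [0, 1, 2, 3, 4, 5] the diagonal is [0, 3, 1, 3, 3, 2]. Diagonalising L (or applying a numerical eigensolver to the 6x6 matrix) gives the spectrum above. The 2 zero eigenvalues correspond to the 2 connected components. There are 2 zeros in the spectrum, matching the 2 components. The eigenvalues sum to 12, which equals trace(L) = 2|E|.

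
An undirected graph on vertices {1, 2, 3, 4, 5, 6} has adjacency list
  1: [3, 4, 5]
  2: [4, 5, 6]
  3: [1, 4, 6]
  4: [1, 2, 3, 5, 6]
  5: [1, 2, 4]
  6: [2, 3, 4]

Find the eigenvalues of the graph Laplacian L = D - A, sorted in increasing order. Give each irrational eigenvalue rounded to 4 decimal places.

[0, 2.3820, 2.3820, 4.6180, 4.6180, 6]

Reading degrees in the order [1, 2, 3, 4, 5, 6] gives [3, 3, 3, 5, 3, 3]; set D = diag(3, 3, 3, 5, 3, 3) and form L = D - A. Since every row of L sums to 0, the all-ones vector is in the kernel and 0 is an eigenvalue. The eigenvalues sum to 20, which equals trace(L) = 2|E|.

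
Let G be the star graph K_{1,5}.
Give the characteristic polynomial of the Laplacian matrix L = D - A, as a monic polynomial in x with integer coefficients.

The graph has 6 vertices and degree multiset [5, 1, 1, 1, 1, 1]; D is the diagonal matrix of degrees and L = D - A. L has integer entries, so p(x) = det(xI - L) has integer coefficients. Expanding the determinant yields x^6 - 10x^5 + 30x^4 - 40x^3 + 25x^2 - 6x. Since p(0) = det(-L) = 0, x divides p(x).

x^6 - 10x^5 + 30x^4 - 40x^3 + 25x^2 - 6x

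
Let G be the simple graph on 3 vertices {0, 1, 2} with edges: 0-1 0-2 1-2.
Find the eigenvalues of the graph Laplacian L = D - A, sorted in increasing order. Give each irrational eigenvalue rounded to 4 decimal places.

[0, 3, 3]

With the vertex order [0, 1, 2], the degrees are [2, 2, 2], giving D = diag(2, 2, 2) and L = D - A. Since every row of L sums to 0, the all-ones vector is in the kernel and 0 is an eigenvalue. The single zero eigenvalue shows the graph is connected.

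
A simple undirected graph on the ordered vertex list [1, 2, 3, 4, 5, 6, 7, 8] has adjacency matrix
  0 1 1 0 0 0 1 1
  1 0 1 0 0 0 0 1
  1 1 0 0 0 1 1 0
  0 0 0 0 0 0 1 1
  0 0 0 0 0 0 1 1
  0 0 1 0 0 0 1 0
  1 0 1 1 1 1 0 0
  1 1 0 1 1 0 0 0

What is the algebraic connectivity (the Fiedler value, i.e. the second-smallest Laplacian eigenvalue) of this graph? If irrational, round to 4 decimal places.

1.4384

With the vertex order [1, 2, 3, 4, 5, 6, 7, 8], the degrees are [4, 3, 4, 2, 2, 2, 5, 4], giving D = diag(4, 3, 4, 2, 2, 2, 5, 4) and L = D - A. The smallest Laplacian eigenvalue is always 0. The next one, lambda_2 = 1.4384, measures how hard the graph is to disconnect: larger values mean better connectivity.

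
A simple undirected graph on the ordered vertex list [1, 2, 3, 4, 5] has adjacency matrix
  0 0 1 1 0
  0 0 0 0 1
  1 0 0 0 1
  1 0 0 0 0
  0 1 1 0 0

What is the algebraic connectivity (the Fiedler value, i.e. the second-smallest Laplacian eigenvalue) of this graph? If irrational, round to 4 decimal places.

0.3820

Each diagonal entry of L is the vertex degree and each off-diagonal entry is -1 where an edge is present, 0 otherwise; in the order [1, 2, 3, 4, 5] the diagonal is [2, 1, 2, 1, 2]. The smallest Laplacian eigenvalue is always 0. The next one, lambda_2 = 0.3820, measures how hard the graph is to disconnect: larger values mean better connectivity. The largest eigenvalue, 3.6180, is at most the vertex count 5.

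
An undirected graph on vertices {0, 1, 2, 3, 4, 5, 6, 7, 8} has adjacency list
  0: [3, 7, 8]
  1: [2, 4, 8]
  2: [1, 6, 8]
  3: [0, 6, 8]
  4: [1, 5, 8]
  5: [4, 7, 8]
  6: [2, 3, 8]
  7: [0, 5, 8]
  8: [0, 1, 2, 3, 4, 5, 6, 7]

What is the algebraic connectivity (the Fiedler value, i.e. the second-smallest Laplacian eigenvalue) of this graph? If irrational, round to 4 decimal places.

1.5858

Reading degrees in the order [0, 1, 2, 3, 4, 5, 6, 7, 8] gives [3, 3, 3, 3, 3, 3, 3, 3, 8]; set D = diag(3, 3, 3, 3, 3, 3, 3, 3, 8) and form L = D - A. The sorted Laplacian eigenvalues are [0, 1.5858, 1.5858, 3, 3, 4.4142, 4.4142, 5, 9]; the algebraic connectivity is the second entry, 1.5858. The largest eigenvalue, 9, is at most the vertex count 9.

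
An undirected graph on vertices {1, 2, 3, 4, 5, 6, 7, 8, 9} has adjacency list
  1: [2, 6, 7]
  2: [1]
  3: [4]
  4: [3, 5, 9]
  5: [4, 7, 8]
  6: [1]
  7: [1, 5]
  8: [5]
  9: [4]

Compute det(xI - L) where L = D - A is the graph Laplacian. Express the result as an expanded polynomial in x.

With the vertex order [1, 2, 3, 4, 5, 6, 7, 8, 9], the degrees are [3, 1, 1, 3, 3, 1, 2, 1, 1], giving D = diag(3, 1, 1, 3, 3, 1, 2, 1, 1) and L = D - A. Computing det(xI - L) by cofactor expansion (or equivalently via sum-over-permutations) gives x^9 - 16x^8 + 102x^7 - 334x^6 + 608x^5 - 626x^4 + 352x^3 - 96x^2 + 9x. The constant term is 0 because L is singular (the all-ones vector lies in its kernel). By the matrix-tree theorem the graph has (1/9) * product of the nonzero eigenvalues = 1 spanning tree.

x^9 - 16x^8 + 102x^7 - 334x^6 + 608x^5 - 626x^4 + 352x^3 - 96x^2 + 9x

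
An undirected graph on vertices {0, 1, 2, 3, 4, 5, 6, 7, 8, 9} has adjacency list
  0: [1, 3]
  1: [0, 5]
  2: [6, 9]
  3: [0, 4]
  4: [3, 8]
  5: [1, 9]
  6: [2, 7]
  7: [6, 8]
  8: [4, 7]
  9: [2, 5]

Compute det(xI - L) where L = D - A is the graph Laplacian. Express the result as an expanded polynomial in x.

x^10 - 20x^9 + 170x^8 - 800x^7 + 2275x^6 - 4004x^5 + 4290x^4 - 2640x^3 + 825x^2 - 100x

Reading degrees in the order [0, 1, 2, 3, 4, 5, 6, 7, 8, 9] gives [2, 2, 2, 2, 2, 2, 2, 2, 2, 2]; set D = diag(2, 2, 2, 2, 2, 2, 2, 2, 2, 2) and form L = D - A. L has integer entries, so p(x) = det(xI - L) has integer coefficients. Expanding the determinant yields x^10 - 20x^9 + 170x^8 - 800x^7 + 2275x^6 - 4004x^5 + 4290x^4 - 2640x^3 + 825x^2 - 100x. The constant term is 0 because L is singular (the all-ones vector lies in its kernel). The largest eigenvalue, 4, is at most the vertex count 10. The eigenvalues sum to 20, which equals trace(L) = 2|E|.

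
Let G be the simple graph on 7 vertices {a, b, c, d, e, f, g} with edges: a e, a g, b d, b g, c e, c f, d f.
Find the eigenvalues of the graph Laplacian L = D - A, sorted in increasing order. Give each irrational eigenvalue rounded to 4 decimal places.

Each diagonal entry of L is the vertex degree and each off-diagonal entry is -1 where an edge is present, 0 otherwise; in the order [a, b, c, d, e, f, g] the diagonal is [2, 2, 2, 2, 2, 2, 2]. The multiplicity of 0 as a Laplacian eigenvalue equals the number of connected components.

[0, 0.7530, 0.7530, 2.4450, 2.4450, 3.8019, 3.8019]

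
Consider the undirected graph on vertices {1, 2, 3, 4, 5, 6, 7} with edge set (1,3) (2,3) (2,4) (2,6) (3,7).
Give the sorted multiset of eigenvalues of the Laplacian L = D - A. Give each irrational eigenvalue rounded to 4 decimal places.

With the vertex order [1, 2, 3, 4, 5, 6, 7], the degrees are [1, 3, 3, 1, 0, 1, 1], giving D = diag(1, 3, 3, 1, 0, 1, 1) and L = D - A. Diagonalising L (or applying a numerical eigensolver to the 7x7 matrix) gives the spectrum above. The 2 zero eigenvalues correspond to the 2 connected components. The eigenvalues sum to 10, which equals trace(L) = 2|E|.

[0, 0, 0.4384, 1, 1, 3, 4.5616]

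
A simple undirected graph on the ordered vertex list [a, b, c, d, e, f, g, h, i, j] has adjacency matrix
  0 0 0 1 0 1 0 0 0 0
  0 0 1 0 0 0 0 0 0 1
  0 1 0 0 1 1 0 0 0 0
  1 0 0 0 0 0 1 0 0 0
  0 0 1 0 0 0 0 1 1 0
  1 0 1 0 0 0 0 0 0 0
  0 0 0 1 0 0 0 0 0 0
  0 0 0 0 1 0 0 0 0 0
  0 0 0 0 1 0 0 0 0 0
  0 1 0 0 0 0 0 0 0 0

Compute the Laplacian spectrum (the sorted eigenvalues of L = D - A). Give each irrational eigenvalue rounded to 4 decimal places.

With the vertex order [a, b, c, d, e, f, g, h, i, j], the degrees are [2, 2, 3, 2, 3, 2, 1, 1, 1, 1], giving D = diag(2, 2, 3, 2, 3, 2, 1, 1, 1, 1) and L = D - A. L is symmetric positive semidefinite, so every eigenvalue is real and nonnegative.

[0, 0.1566, 0.3280, 0.8452, 1, 1.7534, 2.4520, 3.1820, 3.5756, 4.7070]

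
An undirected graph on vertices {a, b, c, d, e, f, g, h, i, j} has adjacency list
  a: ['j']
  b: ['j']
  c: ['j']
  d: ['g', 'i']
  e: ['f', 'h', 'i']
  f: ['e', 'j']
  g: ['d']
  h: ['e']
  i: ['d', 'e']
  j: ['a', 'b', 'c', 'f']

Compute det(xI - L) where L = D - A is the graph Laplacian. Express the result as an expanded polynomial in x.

x^10 - 18x^9 + 132x^8 - 514x^7 + 1165x^6 - 1586x^5 + 1285x^4 - 586x^3 + 131x^2 - 10x

Reading degrees in the order [a, b, c, d, e, f, g, h, i, j] gives [1, 1, 1, 2, 3, 2, 1, 1, 2, 4]; set D = diag(1, 1, 1, 2, 3, 2, 1, 1, 2, 4) and form L = D - A. Computing det(xI - L) by cofactor expansion (or equivalently via sum-over-permutations) gives x^10 - 18x^9 + 132x^8 - 514x^7 + 1165x^6 - 1586x^5 + 1285x^4 - 586x^3 + 131x^2 - 10x. Since p(0) = det(-L) = 0, x divides p(x). By the matrix-tree theorem the graph has (1/10) * product of the nonzero eigenvalues = 1 spanning tree.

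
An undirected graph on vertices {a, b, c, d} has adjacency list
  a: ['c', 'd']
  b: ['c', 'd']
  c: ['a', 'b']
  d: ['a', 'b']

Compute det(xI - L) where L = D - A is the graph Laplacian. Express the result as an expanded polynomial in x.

x^4 - 8x^3 + 20x^2 - 16x

With the vertex order [a, b, c, d], the degrees are [2, 2, 2, 2], giving D = diag(2, 2, 2, 2) and L = D - A. Computing det(xI - L) by cofactor expansion (or equivalently via sum-over-permutations) gives x^4 - 8x^3 + 20x^2 - 16x. Since p(0) = det(-L) = 0, x divides p(x).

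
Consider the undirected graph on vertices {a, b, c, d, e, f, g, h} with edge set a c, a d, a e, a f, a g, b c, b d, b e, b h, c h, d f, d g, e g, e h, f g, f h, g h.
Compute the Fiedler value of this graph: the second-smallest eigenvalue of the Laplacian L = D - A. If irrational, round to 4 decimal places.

2.5011

Reading degrees in the order [a, b, c, d, e, f, g, h] gives [5, 4, 3, 4, 4, 4, 5, 5]; set D = diag(5, 4, 3, 4, 4, 4, 5, 5) and form L = D - A. The sorted Laplacian eigenvalues are [0, 2.5011, 3.5041, 4, 4.5751, 5.7574, 6.6624, 7]; the algebraic connectivity is the second entry, 2.5011. There is one zero in the spectrum, matching the 1 component.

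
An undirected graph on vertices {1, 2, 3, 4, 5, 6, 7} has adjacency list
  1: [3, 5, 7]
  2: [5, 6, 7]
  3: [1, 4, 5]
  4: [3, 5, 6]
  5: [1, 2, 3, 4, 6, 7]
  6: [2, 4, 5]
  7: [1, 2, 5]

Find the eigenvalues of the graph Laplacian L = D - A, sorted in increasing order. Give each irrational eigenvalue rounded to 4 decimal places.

With the vertex order [1, 2, 3, 4, 5, 6, 7], the degrees are [3, 3, 3, 3, 6, 3, 3], giving D = diag(3, 3, 3, 3, 6, 3, 3) and L = D - A. Since every row of L sums to 0, the all-ones vector is in the kernel and 0 is an eigenvalue. The single zero eigenvalue shows the graph is connected. By the matrix-tree theorem the graph has (1/7) * product of the nonzero eigenvalues = 320 spanning trees. The eigenvalues sum to 24, which equals trace(L) = 2|E|.

[0, 2, 2, 4, 4, 5, 7]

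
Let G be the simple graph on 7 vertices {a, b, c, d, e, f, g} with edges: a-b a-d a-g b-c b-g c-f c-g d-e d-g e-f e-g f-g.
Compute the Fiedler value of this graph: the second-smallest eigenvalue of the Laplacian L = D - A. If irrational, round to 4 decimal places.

2

With the vertex order [a, b, c, d, e, f, g], the degrees are [3, 3, 3, 3, 3, 3, 6], giving D = diag(3, 3, 3, 3, 3, 3, 6) and L = D - A. The sorted Laplacian eigenvalues are [0, 2, 2, 4, 4, 5, 7]; the algebraic connectivity is the second entry, 2. The largest eigenvalue, 7, is at most the vertex count 7. There is one zero in the spectrum, matching the 1 component.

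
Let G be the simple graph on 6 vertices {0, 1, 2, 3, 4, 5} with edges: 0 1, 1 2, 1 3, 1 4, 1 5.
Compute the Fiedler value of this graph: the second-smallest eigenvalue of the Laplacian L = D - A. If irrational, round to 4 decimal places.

1

Each diagonal entry of L is the vertex degree and each off-diagonal entry is -1 where an edge is present, 0 otherwise; in the order [0, 1, 2, 3, 4, 5] the diagonal is [1, 5, 1, 1, 1, 1]. The smallest Laplacian eigenvalue is always 0. The next one, lambda_2 = 1, measures how hard the graph is to disconnect: larger values mean better connectivity. The largest eigenvalue, 6, is at most the vertex count 6.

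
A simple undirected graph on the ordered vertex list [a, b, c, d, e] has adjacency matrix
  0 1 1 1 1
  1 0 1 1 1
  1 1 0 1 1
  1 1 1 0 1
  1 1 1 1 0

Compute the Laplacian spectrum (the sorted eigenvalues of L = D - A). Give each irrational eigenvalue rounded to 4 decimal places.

[0, 5, 5, 5, 5]

Each diagonal entry of L is the vertex degree and each off-diagonal entry is -1 where an edge is present, 0 otherwise; in the order [a, b, c, d, e] the diagonal is [4, 4, 4, 4, 4]. L is symmetric positive semidefinite, so every eigenvalue is real and nonnegative. The single zero eigenvalue shows the graph is connected. The largest eigenvalue, 5, is at most the vertex count 5. There is one zero in the spectrum, matching the 1 component.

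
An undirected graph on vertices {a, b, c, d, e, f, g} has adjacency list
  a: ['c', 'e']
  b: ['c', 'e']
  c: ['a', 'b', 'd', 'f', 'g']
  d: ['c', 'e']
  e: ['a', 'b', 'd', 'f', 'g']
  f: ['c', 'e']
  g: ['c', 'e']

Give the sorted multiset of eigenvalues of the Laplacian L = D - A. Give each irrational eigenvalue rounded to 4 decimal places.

Reading degrees in the order [a, b, c, d, e, f, g] gives [2, 2, 5, 2, 5, 2, 2]; set D = diag(2, 2, 5, 2, 5, 2, 2) and form L = D - A. Diagonalising L (or applying a numerical eigensolver to the 7x7 matrix) gives the spectrum above. The single zero eigenvalue shows the graph is connected. The largest eigenvalue, 7, is at most the vertex count 7.

[0, 2, 2, 2, 2, 5, 7]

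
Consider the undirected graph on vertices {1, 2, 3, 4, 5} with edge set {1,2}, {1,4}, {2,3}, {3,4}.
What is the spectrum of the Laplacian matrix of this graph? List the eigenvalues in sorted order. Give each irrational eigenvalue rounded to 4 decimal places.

[0, 0, 2, 2, 4]

Each diagonal entry of L is the vertex degree and each off-diagonal entry is -1 where an edge is present, 0 otherwise; in the order [1, 2, 3, 4, 5] the diagonal is [2, 2, 2, 2, 0]. L is symmetric positive semidefinite, so every eigenvalue is real and nonnegative. The 2 zero eigenvalues correspond to the 2 connected components. The eigenvalues sum to 8, which equals trace(L) = 2|E|. The largest eigenvalue, 4, is at most the vertex count 5.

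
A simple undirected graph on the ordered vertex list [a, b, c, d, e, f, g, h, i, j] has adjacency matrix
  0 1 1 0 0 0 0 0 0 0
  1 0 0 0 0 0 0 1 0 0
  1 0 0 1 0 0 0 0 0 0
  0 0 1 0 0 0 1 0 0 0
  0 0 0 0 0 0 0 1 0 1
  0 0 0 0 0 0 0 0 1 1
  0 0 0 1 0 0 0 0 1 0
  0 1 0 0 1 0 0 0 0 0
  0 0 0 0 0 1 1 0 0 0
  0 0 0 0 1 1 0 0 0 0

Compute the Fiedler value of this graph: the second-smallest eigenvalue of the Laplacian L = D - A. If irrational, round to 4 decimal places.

With the vertex order [a, b, c, d, e, f, g, h, i, j], the degrees are [2, 2, 2, 2, 2, 2, 2, 2, 2, 2], giving D = diag(2, 2, 2, 2, 2, 2, 2, 2, 2, 2) and L = D - A. The sorted Laplacian eigenvalues are [0, 0.3820, 0.3820, 1.3820, 1.3820, 2.6180, 2.6180, 3.6180, 3.6180, 4]; the algebraic connectivity is the second entry, 0.3820.

0.3820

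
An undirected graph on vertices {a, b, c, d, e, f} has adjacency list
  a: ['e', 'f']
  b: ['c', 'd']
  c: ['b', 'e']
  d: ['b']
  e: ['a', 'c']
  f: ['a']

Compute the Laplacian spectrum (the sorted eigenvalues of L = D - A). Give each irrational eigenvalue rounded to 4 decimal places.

[0, 0.2679, 1, 2, 3, 3.7321]

With the vertex order [a, b, c, d, e, f], the degrees are [2, 2, 2, 1, 2, 1], giving D = diag(2, 2, 2, 1, 2, 1) and L = D - A. Diagonalising L (or applying a numerical eigensolver to the 6x6 matrix) gives the spectrum above. By the matrix-tree theorem the graph has (1/6) * product of the nonzero eigenvalues = 1 spanning tree.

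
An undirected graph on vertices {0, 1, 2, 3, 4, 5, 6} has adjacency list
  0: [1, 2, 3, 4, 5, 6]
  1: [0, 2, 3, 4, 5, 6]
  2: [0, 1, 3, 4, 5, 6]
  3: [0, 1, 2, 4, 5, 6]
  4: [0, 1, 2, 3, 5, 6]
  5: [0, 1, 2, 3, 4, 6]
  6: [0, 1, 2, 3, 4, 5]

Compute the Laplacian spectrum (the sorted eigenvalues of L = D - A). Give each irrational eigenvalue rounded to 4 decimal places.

[0, 7, 7, 7, 7, 7, 7]

Reading degrees in the order [0, 1, 2, 3, 4, 5, 6] gives [6, 6, 6, 6, 6, 6, 6]; set D = diag(6, 6, 6, 6, 6, 6, 6) and form L = D - A. Diagonalising L (or applying a numerical eigensolver to the 7x7 matrix) gives the spectrum above. By the matrix-tree theorem the graph has (1/7) * product of the nonzero eigenvalues = 16807 spanning trees.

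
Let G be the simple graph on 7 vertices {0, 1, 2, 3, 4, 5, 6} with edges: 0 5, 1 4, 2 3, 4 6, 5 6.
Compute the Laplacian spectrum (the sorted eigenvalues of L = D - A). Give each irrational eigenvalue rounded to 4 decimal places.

Each diagonal entry of L is the vertex degree and each off-diagonal entry is -1 where an edge is present, 0 otherwise; in the order [0, 1, 2, 3, 4, 5, 6] the diagonal is [1, 1, 1, 1, 2, 2, 2]. Since every row of L sums to 0, the all-ones vector is in the kernel and 0 is an eigenvalue. The 2 zero eigenvalues correspond to the 2 connected components. There are 2 zeros in the spectrum, matching the 2 components. The largest eigenvalue, 3.6180, is at most the vertex count 7.

[0, 0, 0.3820, 1.3820, 2, 2.6180, 3.6180]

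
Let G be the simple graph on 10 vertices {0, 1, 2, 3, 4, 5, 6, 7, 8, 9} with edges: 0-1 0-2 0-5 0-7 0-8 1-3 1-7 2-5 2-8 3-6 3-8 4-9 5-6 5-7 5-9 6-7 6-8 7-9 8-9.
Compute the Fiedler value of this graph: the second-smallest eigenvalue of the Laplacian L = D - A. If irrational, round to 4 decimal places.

Reading degrees in the order [0, 1, 2, 3, 4, 5, 6, 7, 8, 9] gives [5, 3, 3, 3, 1, 5, 4, 5, 5, 4]; set D = diag(5, 3, 3, 3, 1, 5, 4, 5, 5, 4) and form L = D - A. Computing the eigenvalues of L and sorting gives [0, 0.7816, 2.1302, 2.8725, 3.1362, 4.3160, 5.2804, 5.6478, 6.3485, 7.4869]. The Fiedler value lambda_2 = 0.7816 is strictly positive, so the graph is connected. The eigenvalues sum to 38, which equals trace(L) = 2|E|. The largest eigenvalue, 7.4869, is at most the vertex count 10.

0.7816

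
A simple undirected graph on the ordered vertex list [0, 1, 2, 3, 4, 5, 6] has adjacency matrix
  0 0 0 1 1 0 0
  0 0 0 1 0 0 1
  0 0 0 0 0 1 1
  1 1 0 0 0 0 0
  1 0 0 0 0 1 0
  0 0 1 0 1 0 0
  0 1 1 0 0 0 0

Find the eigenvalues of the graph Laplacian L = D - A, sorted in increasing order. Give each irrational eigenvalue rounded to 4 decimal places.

Each diagonal entry of L is the vertex degree and each off-diagonal entry is -1 where an edge is present, 0 otherwise; in the order [0, 1, 2, 3, 4, 5, 6] the diagonal is [2, 2, 2, 2, 2, 2, 2]. Diagonalising L (or applying a numerical eigensolver to the 7x7 matrix) gives the spectrum above.

[0, 0.7530, 0.7530, 2.4450, 2.4450, 3.8019, 3.8019]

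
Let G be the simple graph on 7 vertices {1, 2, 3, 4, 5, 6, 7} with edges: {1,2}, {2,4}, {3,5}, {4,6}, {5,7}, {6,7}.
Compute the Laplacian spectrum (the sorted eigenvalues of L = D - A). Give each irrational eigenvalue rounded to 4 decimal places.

[0, 0.1981, 0.7530, 1.5550, 2.4450, 3.2470, 3.8019]

Reading degrees in the order [1, 2, 3, 4, 5, 6, 7] gives [1, 2, 1, 2, 2, 2, 2]; set D = diag(1, 2, 1, 2, 2, 2, 2) and form L = D - A. Since every row of L sums to 0, the all-ones vector is in the kernel and 0 is an eigenvalue. The single zero eigenvalue shows the graph is connected. The eigenvalues sum to 12, which equals trace(L) = 2|E|. By the matrix-tree theorem the graph has (1/7) * product of the nonzero eigenvalues = 1 spanning tree.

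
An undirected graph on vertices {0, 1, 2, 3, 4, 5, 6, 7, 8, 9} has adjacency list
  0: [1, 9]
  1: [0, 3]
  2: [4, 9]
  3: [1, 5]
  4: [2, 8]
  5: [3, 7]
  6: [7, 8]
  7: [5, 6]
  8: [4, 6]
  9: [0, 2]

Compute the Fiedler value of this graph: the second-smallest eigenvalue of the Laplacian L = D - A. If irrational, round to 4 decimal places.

With the vertex order [0, 1, 2, 3, 4, 5, 6, 7, 8, 9], the degrees are [2, 2, 2, 2, 2, 2, 2, 2, 2, 2], giving D = diag(2, 2, 2, 2, 2, 2, 2, 2, 2, 2) and L = D - A. Computing the eigenvalues of L and sorting gives [0, 0.3820, 0.3820, 1.3820, 1.3820, 2.6180, 2.6180, 3.6180, 3.6180, 4]. The Fiedler value lambda_2 = 0.3820 is strictly positive, so the graph is connected. By the matrix-tree theorem the graph has (1/10) * product of the nonzero eigenvalues = 10 spanning trees. The largest eigenvalue, 4, is at most the vertex count 10.

0.3820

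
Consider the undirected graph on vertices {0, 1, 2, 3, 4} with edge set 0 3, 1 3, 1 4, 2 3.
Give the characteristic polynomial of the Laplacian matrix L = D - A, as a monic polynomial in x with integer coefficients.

Reading degrees in the order [0, 1, 2, 3, 4] gives [1, 2, 1, 3, 1]; set D = diag(1, 2, 1, 3, 1) and form L = D - A. L has integer entries, so p(x) = det(xI - L) has integer coefficients. Expanding the determinant yields x^5 - 8x^4 + 20x^3 - 18x^2 + 5x. Since p(0) = det(-L) = 0, x divides p(x). The eigenvalues sum to 8, which equals trace(L) = 2|E|. By the matrix-tree theorem the graph has (1/5) * product of the nonzero eigenvalues = 1 spanning tree.

x^5 - 8x^4 + 20x^3 - 18x^2 + 5x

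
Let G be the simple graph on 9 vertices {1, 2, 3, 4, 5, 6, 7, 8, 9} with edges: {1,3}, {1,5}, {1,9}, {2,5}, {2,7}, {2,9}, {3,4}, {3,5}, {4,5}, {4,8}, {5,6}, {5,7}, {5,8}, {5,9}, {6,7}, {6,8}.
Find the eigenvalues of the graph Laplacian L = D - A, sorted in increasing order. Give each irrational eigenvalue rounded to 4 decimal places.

Each diagonal entry of L is the vertex degree and each off-diagonal entry is -1 where an edge is present, 0 otherwise; in the order [1, 2, 3, 4, 5, 6, 7, 8, 9] the diagonal is [3, 3, 3, 3, 8, 3, 3, 3, 3]. Since every row of L sums to 0, the all-ones vector is in the kernel and 0 is an eigenvalue. The largest eigenvalue, 9, is at most the vertex count 9.

[0, 1.5858, 1.5858, 3, 3, 4.4142, 4.4142, 5, 9]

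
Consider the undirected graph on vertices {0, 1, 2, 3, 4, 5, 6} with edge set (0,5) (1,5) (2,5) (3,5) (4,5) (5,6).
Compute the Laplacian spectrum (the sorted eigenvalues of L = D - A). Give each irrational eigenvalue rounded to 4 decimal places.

Reading degrees in the order [0, 1, 2, 3, 4, 5, 6] gives [1, 1, 1, 1, 1, 6, 1]; set D = diag(1, 1, 1, 1, 1, 6, 1) and form L = D - A. L is symmetric positive semidefinite, so every eigenvalue is real and nonnegative. The single zero eigenvalue shows the graph is connected. By the matrix-tree theorem the graph has (1/7) * product of the nonzero eigenvalues = 1 spanning tree. There is one zero in the spectrum, matching the 1 component.

[0, 1, 1, 1, 1, 1, 7]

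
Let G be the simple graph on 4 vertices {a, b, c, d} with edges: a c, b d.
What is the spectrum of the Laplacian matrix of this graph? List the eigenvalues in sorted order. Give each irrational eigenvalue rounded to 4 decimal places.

With the vertex order [a, b, c, d], the degrees are [1, 1, 1, 1], giving D = diag(1, 1, 1, 1) and L = D - A. Diagonalising L (or applying a numerical eigensolver to the 4x4 matrix) gives the spectrum above. The 2 zero eigenvalues correspond to the 2 connected components. The eigenvalues sum to 4, which equals trace(L) = 2|E|.

[0, 0, 2, 2]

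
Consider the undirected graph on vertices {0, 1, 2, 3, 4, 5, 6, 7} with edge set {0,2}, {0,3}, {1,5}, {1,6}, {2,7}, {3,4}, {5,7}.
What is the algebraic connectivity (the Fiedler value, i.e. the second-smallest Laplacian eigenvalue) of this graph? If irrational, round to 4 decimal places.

Reading degrees in the order [0, 1, 2, 3, 4, 5, 6, 7] gives [2, 2, 2, 2, 1, 2, 1, 2]; set D = diag(2, 2, 2, 2, 1, 2, 1, 2) and form L = D - A. The smallest Laplacian eigenvalue is always 0. The next one, lambda_2 = 0.1522, measures how hard the graph is to disconnect: larger values mean better connectivity. By the matrix-tree theorem the graph has (1/8) * product of the nonzero eigenvalues = 1 spanning tree.

0.1522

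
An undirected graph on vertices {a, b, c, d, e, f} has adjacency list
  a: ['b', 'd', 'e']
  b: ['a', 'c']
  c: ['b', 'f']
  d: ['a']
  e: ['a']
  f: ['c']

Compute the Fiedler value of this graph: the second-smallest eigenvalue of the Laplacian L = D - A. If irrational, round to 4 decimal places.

Each diagonal entry of L is the vertex degree and each off-diagonal entry is -1 where an edge is present, 0 otherwise; in the order [a, b, c, d, e, f] the diagonal is [3, 2, 2, 1, 1, 1]. The sorted Laplacian eigenvalues are [0, 0.3249, 1, 1.4608, 3, 4.2143]; the algebraic connectivity is the second entry, 0.3249. The eigenvalues sum to 10, which equals trace(L) = 2|E|. By the matrix-tree theorem the graph has (1/6) * product of the nonzero eigenvalues = 1 spanning tree.

0.3249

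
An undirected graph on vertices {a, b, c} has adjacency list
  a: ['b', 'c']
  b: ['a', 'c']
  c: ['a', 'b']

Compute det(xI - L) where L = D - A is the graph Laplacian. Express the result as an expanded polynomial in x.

x^3 - 6x^2 + 9x

With the vertex order [a, b, c], the degrees are [2, 2, 2], giving D = diag(2, 2, 2) and L = D - A. Computing det(xI - L) by cofactor expansion (or equivalently via sum-over-permutations) gives x^3 - 6x^2 + 9x. Since p(0) = det(-L) = 0, x divides p(x). There is one zero in the spectrum, matching the 1 component.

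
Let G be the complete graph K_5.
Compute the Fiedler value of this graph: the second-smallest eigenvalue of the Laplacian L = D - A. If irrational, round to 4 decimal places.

5

The graph has 5 vertices and degree multiset [4, 4, 4, 4, 4]; D is the diagonal matrix of degrees and L = D - A. The sorted Laplacian eigenvalues are [0, 5, 5, 5, 5]; the algebraic connectivity is the second entry, 5. The eigenvalues sum to 20, which equals trace(L) = 2|E|. By the matrix-tree theorem the graph has (1/5) * product of the nonzero eigenvalues = 125 spanning trees.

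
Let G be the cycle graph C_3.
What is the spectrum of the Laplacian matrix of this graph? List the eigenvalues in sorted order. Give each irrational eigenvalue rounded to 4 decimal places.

[0, 3, 3]

The graph has 3 vertices and degree multiset [2, 2, 2]; D is the diagonal matrix of degrees and L = D - A. L is symmetric positive semidefinite, so every eigenvalue is real and nonnegative. The single zero eigenvalue shows the graph is connected. The largest eigenvalue, 3, is at most the vertex count 3.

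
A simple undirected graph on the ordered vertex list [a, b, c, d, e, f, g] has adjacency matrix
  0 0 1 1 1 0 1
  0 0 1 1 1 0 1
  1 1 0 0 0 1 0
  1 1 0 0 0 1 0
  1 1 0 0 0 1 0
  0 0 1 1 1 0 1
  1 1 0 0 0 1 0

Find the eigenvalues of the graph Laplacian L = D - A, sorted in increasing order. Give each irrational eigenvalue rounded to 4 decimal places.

[0, 3, 3, 3, 4, 4, 7]

With the vertex order [a, b, c, d, e, f, g], the degrees are [4, 4, 3, 3, 3, 4, 3], giving D = diag(4, 4, 3, 3, 3, 4, 3) and L = D - A. Since every row of L sums to 0, the all-ones vector is in the kernel and 0 is an eigenvalue. The single zero eigenvalue shows the graph is connected. The eigenvalues sum to 24, which equals trace(L) = 2|E|.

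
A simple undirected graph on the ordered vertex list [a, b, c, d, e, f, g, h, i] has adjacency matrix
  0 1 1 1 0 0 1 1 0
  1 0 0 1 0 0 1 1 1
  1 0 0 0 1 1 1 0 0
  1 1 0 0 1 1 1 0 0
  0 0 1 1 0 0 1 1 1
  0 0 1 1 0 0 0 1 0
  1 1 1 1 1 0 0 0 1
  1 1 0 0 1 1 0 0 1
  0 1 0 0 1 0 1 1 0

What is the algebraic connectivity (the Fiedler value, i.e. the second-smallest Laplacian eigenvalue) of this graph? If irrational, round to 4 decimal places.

Reading degrees in the order [a, b, c, d, e, f, g, h, i] gives [5, 5, 4, 5, 5, 3, 6, 5, 4]; set D = diag(5, 5, 4, 5, 5, 3, 6, 5, 4) and form L = D - A. The smallest Laplacian eigenvalue is always 0. The next one, lambda_2 = 2.6044, measures how hard the graph is to disconnect: larger values mean better connectivity. The eigenvalues sum to 42, which equals trace(L) = 2|E|. There is one zero in the spectrum, matching the 1 component.

2.6044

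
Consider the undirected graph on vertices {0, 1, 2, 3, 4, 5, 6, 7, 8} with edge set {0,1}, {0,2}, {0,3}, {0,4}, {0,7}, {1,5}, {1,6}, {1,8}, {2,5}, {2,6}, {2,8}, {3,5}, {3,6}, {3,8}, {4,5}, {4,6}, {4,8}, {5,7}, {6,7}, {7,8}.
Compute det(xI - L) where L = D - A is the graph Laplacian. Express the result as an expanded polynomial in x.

With the vertex order [0, 1, 2, 3, 4, 5, 6, 7, 8], the degrees are [5, 4, 4, 4, 4, 5, 5, 4, 5], giving D = diag(5, 4, 4, 4, 4, 5, 5, 4, 5) and L = D - A. L has integer entries, so p(x) = det(xI - L) has integer coefficients. Expanding the determinant yields x^9 - 40x^8 + 690x^7 - 6720x^6 + 40485x^5 - 154704x^4 + 366560x^3 - 492800x^2 + 288000x. The coefficient of x^8 equals -trace(L) = -40, matching the sum of degrees. The largest eigenvalue, 9, is at most the vertex count 9. The eigenvalues sum to 40, which equals trace(L) = 2|E|.

x^9 - 40x^8 + 690x^7 - 6720x^6 + 40485x^5 - 154704x^4 + 366560x^3 - 492800x^2 + 288000x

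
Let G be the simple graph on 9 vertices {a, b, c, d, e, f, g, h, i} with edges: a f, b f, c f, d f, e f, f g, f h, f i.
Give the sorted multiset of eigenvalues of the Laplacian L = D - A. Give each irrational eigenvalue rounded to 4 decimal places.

[0, 1, 1, 1, 1, 1, 1, 1, 9]

Reading degrees in the order [a, b, c, d, e, f, g, h, i] gives [1, 1, 1, 1, 1, 8, 1, 1, 1]; set D = diag(1, 1, 1, 1, 1, 8, 1, 1, 1) and form L = D - A. The multiplicity of 0 as a Laplacian eigenvalue equals the number of connected components. The eigenvalues sum to 16, which equals trace(L) = 2|E|. By the matrix-tree theorem the graph has (1/9) * product of the nonzero eigenvalues = 1 spanning tree.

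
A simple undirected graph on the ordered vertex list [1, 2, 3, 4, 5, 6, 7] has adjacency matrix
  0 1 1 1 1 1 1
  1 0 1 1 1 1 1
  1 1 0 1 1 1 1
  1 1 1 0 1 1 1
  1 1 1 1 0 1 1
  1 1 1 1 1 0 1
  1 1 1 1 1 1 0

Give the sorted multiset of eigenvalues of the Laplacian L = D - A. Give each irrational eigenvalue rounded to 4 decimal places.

[0, 7, 7, 7, 7, 7, 7]

Reading degrees in the order [1, 2, 3, 4, 5, 6, 7] gives [6, 6, 6, 6, 6, 6, 6]; set D = diag(6, 6, 6, 6, 6, 6, 6) and form L = D - A. Since every row of L sums to 0, the all-ones vector is in the kernel and 0 is an eigenvalue. The single zero eigenvalue shows the graph is connected. By the matrix-tree theorem the graph has (1/7) * product of the nonzero eigenvalues = 16807 spanning trees.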